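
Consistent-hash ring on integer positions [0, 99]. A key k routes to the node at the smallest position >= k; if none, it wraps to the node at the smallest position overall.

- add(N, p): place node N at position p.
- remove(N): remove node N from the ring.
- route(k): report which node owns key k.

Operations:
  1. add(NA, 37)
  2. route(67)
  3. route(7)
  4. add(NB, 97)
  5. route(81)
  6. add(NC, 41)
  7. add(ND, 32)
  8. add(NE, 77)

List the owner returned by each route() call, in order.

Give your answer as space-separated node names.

Op 1: add NA@37 -> ring=[37:NA]
Op 2: route key 67: none >= 67, wrap to smallest pos 37 -> NA
Op 3: route key 7: smallest pos >= 7 is 37 -> NA
Op 4: add NB@97 -> ring=[37:NA,97:NB]
Op 5: route key 81: smallest pos >= 81 is 97 -> NB
Op 6: add NC@41 -> ring=[37:NA,41:NC,97:NB]
Op 7: add ND@32 -> ring=[32:ND,37:NA,41:NC,97:NB]
Op 8: add NE@77 -> ring=[32:ND,37:NA,41:NC,77:NE,97:NB]

Answer: NA NA NB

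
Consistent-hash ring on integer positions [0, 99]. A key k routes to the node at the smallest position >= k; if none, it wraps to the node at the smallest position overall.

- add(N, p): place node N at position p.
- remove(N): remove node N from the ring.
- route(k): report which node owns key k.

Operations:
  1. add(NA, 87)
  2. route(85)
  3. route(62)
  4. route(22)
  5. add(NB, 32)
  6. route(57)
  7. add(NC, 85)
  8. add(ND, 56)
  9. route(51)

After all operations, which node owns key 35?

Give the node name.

Answer: ND

Derivation:
Op 1: add NA@87 -> ring=[87:NA]
Op 2: route key 85: smallest pos >= 85 is 87 -> NA
Op 3: route key 62: smallest pos >= 62 is 87 -> NA
Op 4: route key 22: smallest pos >= 22 is 87 -> NA
Op 5: add NB@32 -> ring=[32:NB,87:NA]
Op 6: route key 57: smallest pos >= 57 is 87 -> NA
Op 7: add NC@85 -> ring=[32:NB,85:NC,87:NA]
Op 8: add ND@56 -> ring=[32:NB,56:ND,85:NC,87:NA]
Op 9: route key 51: smallest pos >= 51 is 56 -> ND
Final route key 35: smallest pos >= 35 is 56 -> ND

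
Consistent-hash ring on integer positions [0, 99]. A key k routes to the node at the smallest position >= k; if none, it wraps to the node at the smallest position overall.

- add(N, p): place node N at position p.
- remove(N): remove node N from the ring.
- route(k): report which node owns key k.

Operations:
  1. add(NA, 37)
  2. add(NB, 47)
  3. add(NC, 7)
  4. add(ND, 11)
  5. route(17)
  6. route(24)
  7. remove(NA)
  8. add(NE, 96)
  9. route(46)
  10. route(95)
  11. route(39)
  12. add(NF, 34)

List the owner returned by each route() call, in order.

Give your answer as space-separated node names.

Answer: NA NA NB NE NB

Derivation:
Op 1: add NA@37 -> ring=[37:NA]
Op 2: add NB@47 -> ring=[37:NA,47:NB]
Op 3: add NC@7 -> ring=[7:NC,37:NA,47:NB]
Op 4: add ND@11 -> ring=[7:NC,11:ND,37:NA,47:NB]
Op 5: route key 17: smallest pos >= 17 is 37 -> NA
Op 6: route key 24: smallest pos >= 24 is 37 -> NA
Op 7: remove NA -> ring=[7:NC,11:ND,47:NB]
Op 8: add NE@96 -> ring=[7:NC,11:ND,47:NB,96:NE]
Op 9: route key 46: smallest pos >= 46 is 47 -> NB
Op 10: route key 95: smallest pos >= 95 is 96 -> NE
Op 11: route key 39: smallest pos >= 39 is 47 -> NB
Op 12: add NF@34 -> ring=[7:NC,11:ND,34:NF,47:NB,96:NE]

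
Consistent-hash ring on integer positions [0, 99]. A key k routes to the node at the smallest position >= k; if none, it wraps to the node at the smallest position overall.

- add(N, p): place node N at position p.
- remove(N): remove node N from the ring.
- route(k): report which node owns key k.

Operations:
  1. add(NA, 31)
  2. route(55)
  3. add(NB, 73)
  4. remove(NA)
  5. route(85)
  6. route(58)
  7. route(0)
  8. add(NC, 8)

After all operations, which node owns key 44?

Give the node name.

Op 1: add NA@31 -> ring=[31:NA]
Op 2: route key 55: none >= 55, wrap to smallest pos 31 -> NA
Op 3: add NB@73 -> ring=[31:NA,73:NB]
Op 4: remove NA -> ring=[73:NB]
Op 5: route key 85: none >= 85, wrap to smallest pos 73 -> NB
Op 6: route key 58: smallest pos >= 58 is 73 -> NB
Op 7: route key 0: smallest pos >= 0 is 73 -> NB
Op 8: add NC@8 -> ring=[8:NC,73:NB]
Final route key 44: smallest pos >= 44 is 73 -> NB

Answer: NB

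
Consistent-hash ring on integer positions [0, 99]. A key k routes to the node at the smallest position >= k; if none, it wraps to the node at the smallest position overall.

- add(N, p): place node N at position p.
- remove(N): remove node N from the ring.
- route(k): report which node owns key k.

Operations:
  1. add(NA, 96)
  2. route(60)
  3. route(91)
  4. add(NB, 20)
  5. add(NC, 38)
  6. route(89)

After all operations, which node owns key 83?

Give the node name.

Answer: NA

Derivation:
Op 1: add NA@96 -> ring=[96:NA]
Op 2: route key 60: smallest pos >= 60 is 96 -> NA
Op 3: route key 91: smallest pos >= 91 is 96 -> NA
Op 4: add NB@20 -> ring=[20:NB,96:NA]
Op 5: add NC@38 -> ring=[20:NB,38:NC,96:NA]
Op 6: route key 89: smallest pos >= 89 is 96 -> NA
Final route key 83: smallest pos >= 83 is 96 -> NA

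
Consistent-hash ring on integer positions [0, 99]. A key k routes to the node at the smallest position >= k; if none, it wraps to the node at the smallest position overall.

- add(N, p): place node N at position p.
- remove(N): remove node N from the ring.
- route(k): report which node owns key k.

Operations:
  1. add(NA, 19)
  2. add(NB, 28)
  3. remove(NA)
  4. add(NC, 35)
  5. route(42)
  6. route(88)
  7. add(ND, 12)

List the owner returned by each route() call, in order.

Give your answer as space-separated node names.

Op 1: add NA@19 -> ring=[19:NA]
Op 2: add NB@28 -> ring=[19:NA,28:NB]
Op 3: remove NA -> ring=[28:NB]
Op 4: add NC@35 -> ring=[28:NB,35:NC]
Op 5: route key 42: none >= 42, wrap to smallest pos 28 -> NB
Op 6: route key 88: none >= 88, wrap to smallest pos 28 -> NB
Op 7: add ND@12 -> ring=[12:ND,28:NB,35:NC]

Answer: NB NB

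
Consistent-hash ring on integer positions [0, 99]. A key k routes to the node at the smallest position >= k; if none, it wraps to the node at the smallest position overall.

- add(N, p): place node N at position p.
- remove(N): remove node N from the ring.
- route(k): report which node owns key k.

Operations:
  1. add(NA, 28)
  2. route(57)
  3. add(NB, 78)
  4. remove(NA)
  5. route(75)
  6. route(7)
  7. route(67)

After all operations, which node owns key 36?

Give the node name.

Answer: NB

Derivation:
Op 1: add NA@28 -> ring=[28:NA]
Op 2: route key 57: none >= 57, wrap to smallest pos 28 -> NA
Op 3: add NB@78 -> ring=[28:NA,78:NB]
Op 4: remove NA -> ring=[78:NB]
Op 5: route key 75: smallest pos >= 75 is 78 -> NB
Op 6: route key 7: smallest pos >= 7 is 78 -> NB
Op 7: route key 67: smallest pos >= 67 is 78 -> NB
Final route key 36: smallest pos >= 36 is 78 -> NB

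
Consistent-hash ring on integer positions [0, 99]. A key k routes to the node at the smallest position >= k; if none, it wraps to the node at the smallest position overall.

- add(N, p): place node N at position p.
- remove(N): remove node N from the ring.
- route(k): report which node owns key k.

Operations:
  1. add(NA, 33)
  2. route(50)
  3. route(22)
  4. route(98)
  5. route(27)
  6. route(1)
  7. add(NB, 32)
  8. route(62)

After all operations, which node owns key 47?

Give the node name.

Op 1: add NA@33 -> ring=[33:NA]
Op 2: route key 50: none >= 50, wrap to smallest pos 33 -> NA
Op 3: route key 22: smallest pos >= 22 is 33 -> NA
Op 4: route key 98: none >= 98, wrap to smallest pos 33 -> NA
Op 5: route key 27: smallest pos >= 27 is 33 -> NA
Op 6: route key 1: smallest pos >= 1 is 33 -> NA
Op 7: add NB@32 -> ring=[32:NB,33:NA]
Op 8: route key 62: none >= 62, wrap to smallest pos 32 -> NB
Final route key 47: none >= 47, wrap to smallest pos 32 -> NB

Answer: NB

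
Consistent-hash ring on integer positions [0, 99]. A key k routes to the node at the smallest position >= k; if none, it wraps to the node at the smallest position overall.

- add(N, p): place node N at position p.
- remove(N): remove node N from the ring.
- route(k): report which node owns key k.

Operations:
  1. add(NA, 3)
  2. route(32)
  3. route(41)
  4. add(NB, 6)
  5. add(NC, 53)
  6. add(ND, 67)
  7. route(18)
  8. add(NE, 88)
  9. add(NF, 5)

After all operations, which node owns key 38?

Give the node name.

Op 1: add NA@3 -> ring=[3:NA]
Op 2: route key 32: none >= 32, wrap to smallest pos 3 -> NA
Op 3: route key 41: none >= 41, wrap to smallest pos 3 -> NA
Op 4: add NB@6 -> ring=[3:NA,6:NB]
Op 5: add NC@53 -> ring=[3:NA,6:NB,53:NC]
Op 6: add ND@67 -> ring=[3:NA,6:NB,53:NC,67:ND]
Op 7: route key 18: smallest pos >= 18 is 53 -> NC
Op 8: add NE@88 -> ring=[3:NA,6:NB,53:NC,67:ND,88:NE]
Op 9: add NF@5 -> ring=[3:NA,5:NF,6:NB,53:NC,67:ND,88:NE]
Final route key 38: smallest pos >= 38 is 53 -> NC

Answer: NC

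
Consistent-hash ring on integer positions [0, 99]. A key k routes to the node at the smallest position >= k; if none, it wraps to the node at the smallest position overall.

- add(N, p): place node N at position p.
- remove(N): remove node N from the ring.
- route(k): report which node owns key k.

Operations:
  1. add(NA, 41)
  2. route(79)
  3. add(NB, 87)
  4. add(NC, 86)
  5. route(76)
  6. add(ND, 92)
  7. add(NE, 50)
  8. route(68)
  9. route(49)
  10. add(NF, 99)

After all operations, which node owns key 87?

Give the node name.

Answer: NB

Derivation:
Op 1: add NA@41 -> ring=[41:NA]
Op 2: route key 79: none >= 79, wrap to smallest pos 41 -> NA
Op 3: add NB@87 -> ring=[41:NA,87:NB]
Op 4: add NC@86 -> ring=[41:NA,86:NC,87:NB]
Op 5: route key 76: smallest pos >= 76 is 86 -> NC
Op 6: add ND@92 -> ring=[41:NA,86:NC,87:NB,92:ND]
Op 7: add NE@50 -> ring=[41:NA,50:NE,86:NC,87:NB,92:ND]
Op 8: route key 68: smallest pos >= 68 is 86 -> NC
Op 9: route key 49: smallest pos >= 49 is 50 -> NE
Op 10: add NF@99 -> ring=[41:NA,50:NE,86:NC,87:NB,92:ND,99:NF]
Final route key 87: smallest pos >= 87 is 87 -> NB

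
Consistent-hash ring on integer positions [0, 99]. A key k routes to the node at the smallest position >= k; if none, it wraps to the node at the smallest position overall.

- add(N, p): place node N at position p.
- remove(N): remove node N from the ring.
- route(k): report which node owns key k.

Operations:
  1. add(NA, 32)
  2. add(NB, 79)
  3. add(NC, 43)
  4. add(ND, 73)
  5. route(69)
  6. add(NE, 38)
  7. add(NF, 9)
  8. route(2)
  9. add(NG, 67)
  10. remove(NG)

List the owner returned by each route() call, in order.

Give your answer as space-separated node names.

Op 1: add NA@32 -> ring=[32:NA]
Op 2: add NB@79 -> ring=[32:NA,79:NB]
Op 3: add NC@43 -> ring=[32:NA,43:NC,79:NB]
Op 4: add ND@73 -> ring=[32:NA,43:NC,73:ND,79:NB]
Op 5: route key 69: smallest pos >= 69 is 73 -> ND
Op 6: add NE@38 -> ring=[32:NA,38:NE,43:NC,73:ND,79:NB]
Op 7: add NF@9 -> ring=[9:NF,32:NA,38:NE,43:NC,73:ND,79:NB]
Op 8: route key 2: smallest pos >= 2 is 9 -> NF
Op 9: add NG@67 -> ring=[9:NF,32:NA,38:NE,43:NC,67:NG,73:ND,79:NB]
Op 10: remove NG -> ring=[9:NF,32:NA,38:NE,43:NC,73:ND,79:NB]

Answer: ND NF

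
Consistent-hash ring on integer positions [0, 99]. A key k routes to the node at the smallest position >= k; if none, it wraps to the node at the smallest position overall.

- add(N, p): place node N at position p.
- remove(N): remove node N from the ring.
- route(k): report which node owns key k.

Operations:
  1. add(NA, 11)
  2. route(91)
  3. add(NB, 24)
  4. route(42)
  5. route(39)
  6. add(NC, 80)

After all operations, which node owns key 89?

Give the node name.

Answer: NA

Derivation:
Op 1: add NA@11 -> ring=[11:NA]
Op 2: route key 91: none >= 91, wrap to smallest pos 11 -> NA
Op 3: add NB@24 -> ring=[11:NA,24:NB]
Op 4: route key 42: none >= 42, wrap to smallest pos 11 -> NA
Op 5: route key 39: none >= 39, wrap to smallest pos 11 -> NA
Op 6: add NC@80 -> ring=[11:NA,24:NB,80:NC]
Final route key 89: none >= 89, wrap to smallest pos 11 -> NA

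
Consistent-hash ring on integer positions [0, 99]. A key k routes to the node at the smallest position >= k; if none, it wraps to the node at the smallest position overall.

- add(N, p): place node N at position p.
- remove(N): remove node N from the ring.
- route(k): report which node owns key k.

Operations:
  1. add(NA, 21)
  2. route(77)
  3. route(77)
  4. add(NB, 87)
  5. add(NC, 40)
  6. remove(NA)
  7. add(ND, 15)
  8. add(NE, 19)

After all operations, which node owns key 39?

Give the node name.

Op 1: add NA@21 -> ring=[21:NA]
Op 2: route key 77: none >= 77, wrap to smallest pos 21 -> NA
Op 3: route key 77: none >= 77, wrap to smallest pos 21 -> NA
Op 4: add NB@87 -> ring=[21:NA,87:NB]
Op 5: add NC@40 -> ring=[21:NA,40:NC,87:NB]
Op 6: remove NA -> ring=[40:NC,87:NB]
Op 7: add ND@15 -> ring=[15:ND,40:NC,87:NB]
Op 8: add NE@19 -> ring=[15:ND,19:NE,40:NC,87:NB]
Final route key 39: smallest pos >= 39 is 40 -> NC

Answer: NC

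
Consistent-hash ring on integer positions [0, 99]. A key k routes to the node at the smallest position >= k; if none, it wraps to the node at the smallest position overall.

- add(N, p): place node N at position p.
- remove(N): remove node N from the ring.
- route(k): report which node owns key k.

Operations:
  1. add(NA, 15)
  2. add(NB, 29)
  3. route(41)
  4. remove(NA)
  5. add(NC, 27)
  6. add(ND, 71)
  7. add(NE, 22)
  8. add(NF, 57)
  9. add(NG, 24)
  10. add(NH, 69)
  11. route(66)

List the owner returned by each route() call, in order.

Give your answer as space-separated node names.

Answer: NA NH

Derivation:
Op 1: add NA@15 -> ring=[15:NA]
Op 2: add NB@29 -> ring=[15:NA,29:NB]
Op 3: route key 41: none >= 41, wrap to smallest pos 15 -> NA
Op 4: remove NA -> ring=[29:NB]
Op 5: add NC@27 -> ring=[27:NC,29:NB]
Op 6: add ND@71 -> ring=[27:NC,29:NB,71:ND]
Op 7: add NE@22 -> ring=[22:NE,27:NC,29:NB,71:ND]
Op 8: add NF@57 -> ring=[22:NE,27:NC,29:NB,57:NF,71:ND]
Op 9: add NG@24 -> ring=[22:NE,24:NG,27:NC,29:NB,57:NF,71:ND]
Op 10: add NH@69 -> ring=[22:NE,24:NG,27:NC,29:NB,57:NF,69:NH,71:ND]
Op 11: route key 66: smallest pos >= 66 is 69 -> NH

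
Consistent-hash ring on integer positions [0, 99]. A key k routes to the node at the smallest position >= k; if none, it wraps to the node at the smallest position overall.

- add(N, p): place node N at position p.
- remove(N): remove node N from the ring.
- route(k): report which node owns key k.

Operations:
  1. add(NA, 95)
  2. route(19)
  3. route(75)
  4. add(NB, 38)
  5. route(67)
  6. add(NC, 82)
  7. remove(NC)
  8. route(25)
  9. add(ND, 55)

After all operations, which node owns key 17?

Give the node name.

Op 1: add NA@95 -> ring=[95:NA]
Op 2: route key 19: smallest pos >= 19 is 95 -> NA
Op 3: route key 75: smallest pos >= 75 is 95 -> NA
Op 4: add NB@38 -> ring=[38:NB,95:NA]
Op 5: route key 67: smallest pos >= 67 is 95 -> NA
Op 6: add NC@82 -> ring=[38:NB,82:NC,95:NA]
Op 7: remove NC -> ring=[38:NB,95:NA]
Op 8: route key 25: smallest pos >= 25 is 38 -> NB
Op 9: add ND@55 -> ring=[38:NB,55:ND,95:NA]
Final route key 17: smallest pos >= 17 is 38 -> NB

Answer: NB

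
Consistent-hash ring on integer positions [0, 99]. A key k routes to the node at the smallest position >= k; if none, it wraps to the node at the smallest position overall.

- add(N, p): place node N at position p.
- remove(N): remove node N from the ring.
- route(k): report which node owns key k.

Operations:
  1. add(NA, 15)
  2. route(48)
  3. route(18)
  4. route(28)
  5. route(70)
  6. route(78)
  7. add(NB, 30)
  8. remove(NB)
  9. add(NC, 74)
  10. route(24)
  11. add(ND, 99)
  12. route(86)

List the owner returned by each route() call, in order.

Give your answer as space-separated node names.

Op 1: add NA@15 -> ring=[15:NA]
Op 2: route key 48: none >= 48, wrap to smallest pos 15 -> NA
Op 3: route key 18: none >= 18, wrap to smallest pos 15 -> NA
Op 4: route key 28: none >= 28, wrap to smallest pos 15 -> NA
Op 5: route key 70: none >= 70, wrap to smallest pos 15 -> NA
Op 6: route key 78: none >= 78, wrap to smallest pos 15 -> NA
Op 7: add NB@30 -> ring=[15:NA,30:NB]
Op 8: remove NB -> ring=[15:NA]
Op 9: add NC@74 -> ring=[15:NA,74:NC]
Op 10: route key 24: smallest pos >= 24 is 74 -> NC
Op 11: add ND@99 -> ring=[15:NA,74:NC,99:ND]
Op 12: route key 86: smallest pos >= 86 is 99 -> ND

Answer: NA NA NA NA NA NC ND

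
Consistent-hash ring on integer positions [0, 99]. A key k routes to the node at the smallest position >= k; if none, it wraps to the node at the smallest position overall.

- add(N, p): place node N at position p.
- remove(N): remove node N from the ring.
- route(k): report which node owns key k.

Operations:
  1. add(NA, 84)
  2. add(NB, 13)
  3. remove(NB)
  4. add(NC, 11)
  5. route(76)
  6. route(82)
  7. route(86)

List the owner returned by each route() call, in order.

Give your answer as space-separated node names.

Op 1: add NA@84 -> ring=[84:NA]
Op 2: add NB@13 -> ring=[13:NB,84:NA]
Op 3: remove NB -> ring=[84:NA]
Op 4: add NC@11 -> ring=[11:NC,84:NA]
Op 5: route key 76: smallest pos >= 76 is 84 -> NA
Op 6: route key 82: smallest pos >= 82 is 84 -> NA
Op 7: route key 86: none >= 86, wrap to smallest pos 11 -> NC

Answer: NA NA NC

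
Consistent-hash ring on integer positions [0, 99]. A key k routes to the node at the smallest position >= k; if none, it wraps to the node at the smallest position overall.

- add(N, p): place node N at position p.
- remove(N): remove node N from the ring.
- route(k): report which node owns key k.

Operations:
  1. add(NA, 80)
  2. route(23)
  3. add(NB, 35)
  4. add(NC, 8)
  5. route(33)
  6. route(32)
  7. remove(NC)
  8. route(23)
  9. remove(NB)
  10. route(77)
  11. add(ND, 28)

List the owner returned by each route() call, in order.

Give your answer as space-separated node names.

Op 1: add NA@80 -> ring=[80:NA]
Op 2: route key 23: smallest pos >= 23 is 80 -> NA
Op 3: add NB@35 -> ring=[35:NB,80:NA]
Op 4: add NC@8 -> ring=[8:NC,35:NB,80:NA]
Op 5: route key 33: smallest pos >= 33 is 35 -> NB
Op 6: route key 32: smallest pos >= 32 is 35 -> NB
Op 7: remove NC -> ring=[35:NB,80:NA]
Op 8: route key 23: smallest pos >= 23 is 35 -> NB
Op 9: remove NB -> ring=[80:NA]
Op 10: route key 77: smallest pos >= 77 is 80 -> NA
Op 11: add ND@28 -> ring=[28:ND,80:NA]

Answer: NA NB NB NB NA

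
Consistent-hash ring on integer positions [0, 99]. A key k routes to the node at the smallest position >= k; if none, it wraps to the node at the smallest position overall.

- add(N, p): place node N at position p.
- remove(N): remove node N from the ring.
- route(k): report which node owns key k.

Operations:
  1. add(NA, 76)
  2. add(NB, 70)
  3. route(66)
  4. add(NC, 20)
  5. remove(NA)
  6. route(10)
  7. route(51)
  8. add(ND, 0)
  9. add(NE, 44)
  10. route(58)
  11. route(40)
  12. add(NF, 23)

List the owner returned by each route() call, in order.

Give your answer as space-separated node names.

Answer: NB NC NB NB NE

Derivation:
Op 1: add NA@76 -> ring=[76:NA]
Op 2: add NB@70 -> ring=[70:NB,76:NA]
Op 3: route key 66: smallest pos >= 66 is 70 -> NB
Op 4: add NC@20 -> ring=[20:NC,70:NB,76:NA]
Op 5: remove NA -> ring=[20:NC,70:NB]
Op 6: route key 10: smallest pos >= 10 is 20 -> NC
Op 7: route key 51: smallest pos >= 51 is 70 -> NB
Op 8: add ND@0 -> ring=[0:ND,20:NC,70:NB]
Op 9: add NE@44 -> ring=[0:ND,20:NC,44:NE,70:NB]
Op 10: route key 58: smallest pos >= 58 is 70 -> NB
Op 11: route key 40: smallest pos >= 40 is 44 -> NE
Op 12: add NF@23 -> ring=[0:ND,20:NC,23:NF,44:NE,70:NB]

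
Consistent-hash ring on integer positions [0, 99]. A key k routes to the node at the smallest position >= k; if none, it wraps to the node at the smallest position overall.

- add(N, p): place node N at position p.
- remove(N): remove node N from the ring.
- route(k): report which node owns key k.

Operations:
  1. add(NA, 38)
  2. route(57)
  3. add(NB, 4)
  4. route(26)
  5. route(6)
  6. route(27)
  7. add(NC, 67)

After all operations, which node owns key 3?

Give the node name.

Op 1: add NA@38 -> ring=[38:NA]
Op 2: route key 57: none >= 57, wrap to smallest pos 38 -> NA
Op 3: add NB@4 -> ring=[4:NB,38:NA]
Op 4: route key 26: smallest pos >= 26 is 38 -> NA
Op 5: route key 6: smallest pos >= 6 is 38 -> NA
Op 6: route key 27: smallest pos >= 27 is 38 -> NA
Op 7: add NC@67 -> ring=[4:NB,38:NA,67:NC]
Final route key 3: smallest pos >= 3 is 4 -> NB

Answer: NB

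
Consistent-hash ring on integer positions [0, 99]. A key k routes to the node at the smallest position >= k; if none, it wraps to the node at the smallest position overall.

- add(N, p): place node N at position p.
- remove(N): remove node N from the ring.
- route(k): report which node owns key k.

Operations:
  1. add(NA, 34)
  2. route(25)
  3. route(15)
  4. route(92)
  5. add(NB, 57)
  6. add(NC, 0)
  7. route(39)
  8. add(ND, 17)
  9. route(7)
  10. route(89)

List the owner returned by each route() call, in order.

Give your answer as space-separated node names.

Op 1: add NA@34 -> ring=[34:NA]
Op 2: route key 25: smallest pos >= 25 is 34 -> NA
Op 3: route key 15: smallest pos >= 15 is 34 -> NA
Op 4: route key 92: none >= 92, wrap to smallest pos 34 -> NA
Op 5: add NB@57 -> ring=[34:NA,57:NB]
Op 6: add NC@0 -> ring=[0:NC,34:NA,57:NB]
Op 7: route key 39: smallest pos >= 39 is 57 -> NB
Op 8: add ND@17 -> ring=[0:NC,17:ND,34:NA,57:NB]
Op 9: route key 7: smallest pos >= 7 is 17 -> ND
Op 10: route key 89: none >= 89, wrap to smallest pos 0 -> NC

Answer: NA NA NA NB ND NC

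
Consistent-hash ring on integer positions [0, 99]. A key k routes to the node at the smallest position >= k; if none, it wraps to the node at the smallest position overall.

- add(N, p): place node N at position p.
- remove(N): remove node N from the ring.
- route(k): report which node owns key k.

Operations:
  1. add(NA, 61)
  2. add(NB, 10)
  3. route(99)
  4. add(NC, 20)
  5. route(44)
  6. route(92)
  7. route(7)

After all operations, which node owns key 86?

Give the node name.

Op 1: add NA@61 -> ring=[61:NA]
Op 2: add NB@10 -> ring=[10:NB,61:NA]
Op 3: route key 99: none >= 99, wrap to smallest pos 10 -> NB
Op 4: add NC@20 -> ring=[10:NB,20:NC,61:NA]
Op 5: route key 44: smallest pos >= 44 is 61 -> NA
Op 6: route key 92: none >= 92, wrap to smallest pos 10 -> NB
Op 7: route key 7: smallest pos >= 7 is 10 -> NB
Final route key 86: none >= 86, wrap to smallest pos 10 -> NB

Answer: NB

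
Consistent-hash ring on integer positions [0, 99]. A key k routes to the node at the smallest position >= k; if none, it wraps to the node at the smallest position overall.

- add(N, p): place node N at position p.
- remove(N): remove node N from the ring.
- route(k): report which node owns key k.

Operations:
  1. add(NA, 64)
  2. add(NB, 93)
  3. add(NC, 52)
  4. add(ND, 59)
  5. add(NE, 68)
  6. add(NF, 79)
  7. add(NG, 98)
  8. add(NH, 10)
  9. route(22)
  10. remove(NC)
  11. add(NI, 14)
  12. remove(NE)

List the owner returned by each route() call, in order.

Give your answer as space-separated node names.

Op 1: add NA@64 -> ring=[64:NA]
Op 2: add NB@93 -> ring=[64:NA,93:NB]
Op 3: add NC@52 -> ring=[52:NC,64:NA,93:NB]
Op 4: add ND@59 -> ring=[52:NC,59:ND,64:NA,93:NB]
Op 5: add NE@68 -> ring=[52:NC,59:ND,64:NA,68:NE,93:NB]
Op 6: add NF@79 -> ring=[52:NC,59:ND,64:NA,68:NE,79:NF,93:NB]
Op 7: add NG@98 -> ring=[52:NC,59:ND,64:NA,68:NE,79:NF,93:NB,98:NG]
Op 8: add NH@10 -> ring=[10:NH,52:NC,59:ND,64:NA,68:NE,79:NF,93:NB,98:NG]
Op 9: route key 22: smallest pos >= 22 is 52 -> NC
Op 10: remove NC -> ring=[10:NH,59:ND,64:NA,68:NE,79:NF,93:NB,98:NG]
Op 11: add NI@14 -> ring=[10:NH,14:NI,59:ND,64:NA,68:NE,79:NF,93:NB,98:NG]
Op 12: remove NE -> ring=[10:NH,14:NI,59:ND,64:NA,79:NF,93:NB,98:NG]

Answer: NC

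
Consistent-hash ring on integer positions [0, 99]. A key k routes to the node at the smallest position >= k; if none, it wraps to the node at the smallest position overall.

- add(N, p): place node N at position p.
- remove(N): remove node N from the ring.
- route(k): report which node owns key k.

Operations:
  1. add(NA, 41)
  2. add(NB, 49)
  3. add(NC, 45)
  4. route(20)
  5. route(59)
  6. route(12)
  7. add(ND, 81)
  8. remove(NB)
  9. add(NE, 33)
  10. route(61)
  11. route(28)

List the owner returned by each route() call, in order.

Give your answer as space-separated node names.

Op 1: add NA@41 -> ring=[41:NA]
Op 2: add NB@49 -> ring=[41:NA,49:NB]
Op 3: add NC@45 -> ring=[41:NA,45:NC,49:NB]
Op 4: route key 20: smallest pos >= 20 is 41 -> NA
Op 5: route key 59: none >= 59, wrap to smallest pos 41 -> NA
Op 6: route key 12: smallest pos >= 12 is 41 -> NA
Op 7: add ND@81 -> ring=[41:NA,45:NC,49:NB,81:ND]
Op 8: remove NB -> ring=[41:NA,45:NC,81:ND]
Op 9: add NE@33 -> ring=[33:NE,41:NA,45:NC,81:ND]
Op 10: route key 61: smallest pos >= 61 is 81 -> ND
Op 11: route key 28: smallest pos >= 28 is 33 -> NE

Answer: NA NA NA ND NE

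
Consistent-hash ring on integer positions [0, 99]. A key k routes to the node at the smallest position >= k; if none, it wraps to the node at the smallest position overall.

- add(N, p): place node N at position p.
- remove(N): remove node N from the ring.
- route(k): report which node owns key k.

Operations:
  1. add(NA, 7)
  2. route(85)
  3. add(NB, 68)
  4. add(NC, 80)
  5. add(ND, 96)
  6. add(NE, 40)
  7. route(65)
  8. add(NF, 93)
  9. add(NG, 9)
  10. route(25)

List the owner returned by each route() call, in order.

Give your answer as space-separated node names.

Answer: NA NB NE

Derivation:
Op 1: add NA@7 -> ring=[7:NA]
Op 2: route key 85: none >= 85, wrap to smallest pos 7 -> NA
Op 3: add NB@68 -> ring=[7:NA,68:NB]
Op 4: add NC@80 -> ring=[7:NA,68:NB,80:NC]
Op 5: add ND@96 -> ring=[7:NA,68:NB,80:NC,96:ND]
Op 6: add NE@40 -> ring=[7:NA,40:NE,68:NB,80:NC,96:ND]
Op 7: route key 65: smallest pos >= 65 is 68 -> NB
Op 8: add NF@93 -> ring=[7:NA,40:NE,68:NB,80:NC,93:NF,96:ND]
Op 9: add NG@9 -> ring=[7:NA,9:NG,40:NE,68:NB,80:NC,93:NF,96:ND]
Op 10: route key 25: smallest pos >= 25 is 40 -> NE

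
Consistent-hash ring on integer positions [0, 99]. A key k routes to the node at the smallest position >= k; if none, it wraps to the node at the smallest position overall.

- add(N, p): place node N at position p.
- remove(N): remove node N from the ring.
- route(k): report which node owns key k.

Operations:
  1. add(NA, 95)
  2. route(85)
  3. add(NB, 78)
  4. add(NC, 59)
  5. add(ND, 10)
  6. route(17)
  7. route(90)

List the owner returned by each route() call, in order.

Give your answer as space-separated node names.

Op 1: add NA@95 -> ring=[95:NA]
Op 2: route key 85: smallest pos >= 85 is 95 -> NA
Op 3: add NB@78 -> ring=[78:NB,95:NA]
Op 4: add NC@59 -> ring=[59:NC,78:NB,95:NA]
Op 5: add ND@10 -> ring=[10:ND,59:NC,78:NB,95:NA]
Op 6: route key 17: smallest pos >= 17 is 59 -> NC
Op 7: route key 90: smallest pos >= 90 is 95 -> NA

Answer: NA NC NA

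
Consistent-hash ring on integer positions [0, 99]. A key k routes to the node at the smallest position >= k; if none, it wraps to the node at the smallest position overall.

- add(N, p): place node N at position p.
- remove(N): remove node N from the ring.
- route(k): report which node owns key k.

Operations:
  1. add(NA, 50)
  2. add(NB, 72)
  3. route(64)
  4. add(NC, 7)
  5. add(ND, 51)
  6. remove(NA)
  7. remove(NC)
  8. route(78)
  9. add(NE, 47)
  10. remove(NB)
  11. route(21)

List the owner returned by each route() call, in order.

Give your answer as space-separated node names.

Answer: NB ND NE

Derivation:
Op 1: add NA@50 -> ring=[50:NA]
Op 2: add NB@72 -> ring=[50:NA,72:NB]
Op 3: route key 64: smallest pos >= 64 is 72 -> NB
Op 4: add NC@7 -> ring=[7:NC,50:NA,72:NB]
Op 5: add ND@51 -> ring=[7:NC,50:NA,51:ND,72:NB]
Op 6: remove NA -> ring=[7:NC,51:ND,72:NB]
Op 7: remove NC -> ring=[51:ND,72:NB]
Op 8: route key 78: none >= 78, wrap to smallest pos 51 -> ND
Op 9: add NE@47 -> ring=[47:NE,51:ND,72:NB]
Op 10: remove NB -> ring=[47:NE,51:ND]
Op 11: route key 21: smallest pos >= 21 is 47 -> NE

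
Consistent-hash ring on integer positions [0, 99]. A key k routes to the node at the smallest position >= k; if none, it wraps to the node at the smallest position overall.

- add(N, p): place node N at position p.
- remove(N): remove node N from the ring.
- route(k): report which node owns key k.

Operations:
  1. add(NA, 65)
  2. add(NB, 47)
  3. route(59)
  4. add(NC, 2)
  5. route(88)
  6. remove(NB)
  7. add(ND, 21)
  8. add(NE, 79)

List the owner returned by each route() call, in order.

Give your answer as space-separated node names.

Op 1: add NA@65 -> ring=[65:NA]
Op 2: add NB@47 -> ring=[47:NB,65:NA]
Op 3: route key 59: smallest pos >= 59 is 65 -> NA
Op 4: add NC@2 -> ring=[2:NC,47:NB,65:NA]
Op 5: route key 88: none >= 88, wrap to smallest pos 2 -> NC
Op 6: remove NB -> ring=[2:NC,65:NA]
Op 7: add ND@21 -> ring=[2:NC,21:ND,65:NA]
Op 8: add NE@79 -> ring=[2:NC,21:ND,65:NA,79:NE]

Answer: NA NC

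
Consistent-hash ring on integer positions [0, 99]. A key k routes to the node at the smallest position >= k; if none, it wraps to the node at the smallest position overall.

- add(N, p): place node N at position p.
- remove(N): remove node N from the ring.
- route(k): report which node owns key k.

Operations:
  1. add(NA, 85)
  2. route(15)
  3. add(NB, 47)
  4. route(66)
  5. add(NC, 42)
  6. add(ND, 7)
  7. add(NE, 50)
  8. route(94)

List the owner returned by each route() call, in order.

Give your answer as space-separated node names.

Answer: NA NA ND

Derivation:
Op 1: add NA@85 -> ring=[85:NA]
Op 2: route key 15: smallest pos >= 15 is 85 -> NA
Op 3: add NB@47 -> ring=[47:NB,85:NA]
Op 4: route key 66: smallest pos >= 66 is 85 -> NA
Op 5: add NC@42 -> ring=[42:NC,47:NB,85:NA]
Op 6: add ND@7 -> ring=[7:ND,42:NC,47:NB,85:NA]
Op 7: add NE@50 -> ring=[7:ND,42:NC,47:NB,50:NE,85:NA]
Op 8: route key 94: none >= 94, wrap to smallest pos 7 -> ND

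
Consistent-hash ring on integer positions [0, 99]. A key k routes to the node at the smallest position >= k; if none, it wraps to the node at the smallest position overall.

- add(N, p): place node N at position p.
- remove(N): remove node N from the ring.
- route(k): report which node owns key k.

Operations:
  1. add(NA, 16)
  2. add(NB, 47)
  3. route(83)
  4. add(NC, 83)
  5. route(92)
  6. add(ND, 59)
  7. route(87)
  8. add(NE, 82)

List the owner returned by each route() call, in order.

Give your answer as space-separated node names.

Answer: NA NA NA

Derivation:
Op 1: add NA@16 -> ring=[16:NA]
Op 2: add NB@47 -> ring=[16:NA,47:NB]
Op 3: route key 83: none >= 83, wrap to smallest pos 16 -> NA
Op 4: add NC@83 -> ring=[16:NA,47:NB,83:NC]
Op 5: route key 92: none >= 92, wrap to smallest pos 16 -> NA
Op 6: add ND@59 -> ring=[16:NA,47:NB,59:ND,83:NC]
Op 7: route key 87: none >= 87, wrap to smallest pos 16 -> NA
Op 8: add NE@82 -> ring=[16:NA,47:NB,59:ND,82:NE,83:NC]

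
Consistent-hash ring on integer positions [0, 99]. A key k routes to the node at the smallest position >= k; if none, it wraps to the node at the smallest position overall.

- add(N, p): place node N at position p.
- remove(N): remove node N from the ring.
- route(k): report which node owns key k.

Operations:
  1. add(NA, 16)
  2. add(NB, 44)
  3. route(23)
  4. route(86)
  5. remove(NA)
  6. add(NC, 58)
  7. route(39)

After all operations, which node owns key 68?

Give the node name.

Op 1: add NA@16 -> ring=[16:NA]
Op 2: add NB@44 -> ring=[16:NA,44:NB]
Op 3: route key 23: smallest pos >= 23 is 44 -> NB
Op 4: route key 86: none >= 86, wrap to smallest pos 16 -> NA
Op 5: remove NA -> ring=[44:NB]
Op 6: add NC@58 -> ring=[44:NB,58:NC]
Op 7: route key 39: smallest pos >= 39 is 44 -> NB
Final route key 68: none >= 68, wrap to smallest pos 44 -> NB

Answer: NB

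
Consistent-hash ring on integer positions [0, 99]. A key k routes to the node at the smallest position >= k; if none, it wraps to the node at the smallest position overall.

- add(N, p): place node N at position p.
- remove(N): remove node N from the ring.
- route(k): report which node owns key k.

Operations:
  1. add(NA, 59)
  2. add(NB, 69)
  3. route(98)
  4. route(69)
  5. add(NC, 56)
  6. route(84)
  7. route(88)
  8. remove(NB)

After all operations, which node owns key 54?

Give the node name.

Op 1: add NA@59 -> ring=[59:NA]
Op 2: add NB@69 -> ring=[59:NA,69:NB]
Op 3: route key 98: none >= 98, wrap to smallest pos 59 -> NA
Op 4: route key 69: smallest pos >= 69 is 69 -> NB
Op 5: add NC@56 -> ring=[56:NC,59:NA,69:NB]
Op 6: route key 84: none >= 84, wrap to smallest pos 56 -> NC
Op 7: route key 88: none >= 88, wrap to smallest pos 56 -> NC
Op 8: remove NB -> ring=[56:NC,59:NA]
Final route key 54: smallest pos >= 54 is 56 -> NC

Answer: NC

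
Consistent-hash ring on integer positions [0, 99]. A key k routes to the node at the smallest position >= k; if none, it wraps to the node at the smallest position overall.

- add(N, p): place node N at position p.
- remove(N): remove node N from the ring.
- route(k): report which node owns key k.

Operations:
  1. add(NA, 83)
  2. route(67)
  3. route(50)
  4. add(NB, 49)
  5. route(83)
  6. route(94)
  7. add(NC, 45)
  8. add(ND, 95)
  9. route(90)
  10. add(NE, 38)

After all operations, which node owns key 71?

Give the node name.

Op 1: add NA@83 -> ring=[83:NA]
Op 2: route key 67: smallest pos >= 67 is 83 -> NA
Op 3: route key 50: smallest pos >= 50 is 83 -> NA
Op 4: add NB@49 -> ring=[49:NB,83:NA]
Op 5: route key 83: smallest pos >= 83 is 83 -> NA
Op 6: route key 94: none >= 94, wrap to smallest pos 49 -> NB
Op 7: add NC@45 -> ring=[45:NC,49:NB,83:NA]
Op 8: add ND@95 -> ring=[45:NC,49:NB,83:NA,95:ND]
Op 9: route key 90: smallest pos >= 90 is 95 -> ND
Op 10: add NE@38 -> ring=[38:NE,45:NC,49:NB,83:NA,95:ND]
Final route key 71: smallest pos >= 71 is 83 -> NA

Answer: NA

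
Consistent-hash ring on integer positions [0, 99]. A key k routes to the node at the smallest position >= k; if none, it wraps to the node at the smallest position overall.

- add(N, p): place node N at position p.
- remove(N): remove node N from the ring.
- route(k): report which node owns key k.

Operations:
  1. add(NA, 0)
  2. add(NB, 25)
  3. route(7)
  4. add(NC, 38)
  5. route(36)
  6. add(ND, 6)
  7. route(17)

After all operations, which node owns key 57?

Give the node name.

Answer: NA

Derivation:
Op 1: add NA@0 -> ring=[0:NA]
Op 2: add NB@25 -> ring=[0:NA,25:NB]
Op 3: route key 7: smallest pos >= 7 is 25 -> NB
Op 4: add NC@38 -> ring=[0:NA,25:NB,38:NC]
Op 5: route key 36: smallest pos >= 36 is 38 -> NC
Op 6: add ND@6 -> ring=[0:NA,6:ND,25:NB,38:NC]
Op 7: route key 17: smallest pos >= 17 is 25 -> NB
Final route key 57: none >= 57, wrap to smallest pos 0 -> NA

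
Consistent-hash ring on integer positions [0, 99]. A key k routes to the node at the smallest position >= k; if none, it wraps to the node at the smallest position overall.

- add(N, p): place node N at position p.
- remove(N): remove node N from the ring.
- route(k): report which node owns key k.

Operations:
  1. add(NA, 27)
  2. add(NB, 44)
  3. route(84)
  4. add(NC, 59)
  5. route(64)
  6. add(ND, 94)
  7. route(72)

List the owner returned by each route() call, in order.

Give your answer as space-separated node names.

Answer: NA NA ND

Derivation:
Op 1: add NA@27 -> ring=[27:NA]
Op 2: add NB@44 -> ring=[27:NA,44:NB]
Op 3: route key 84: none >= 84, wrap to smallest pos 27 -> NA
Op 4: add NC@59 -> ring=[27:NA,44:NB,59:NC]
Op 5: route key 64: none >= 64, wrap to smallest pos 27 -> NA
Op 6: add ND@94 -> ring=[27:NA,44:NB,59:NC,94:ND]
Op 7: route key 72: smallest pos >= 72 is 94 -> ND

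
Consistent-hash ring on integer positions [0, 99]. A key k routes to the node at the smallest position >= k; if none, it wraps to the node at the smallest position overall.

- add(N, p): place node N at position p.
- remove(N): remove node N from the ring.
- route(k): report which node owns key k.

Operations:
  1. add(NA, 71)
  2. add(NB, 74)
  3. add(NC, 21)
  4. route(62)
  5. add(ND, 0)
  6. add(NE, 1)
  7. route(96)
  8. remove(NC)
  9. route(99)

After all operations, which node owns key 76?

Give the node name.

Answer: ND

Derivation:
Op 1: add NA@71 -> ring=[71:NA]
Op 2: add NB@74 -> ring=[71:NA,74:NB]
Op 3: add NC@21 -> ring=[21:NC,71:NA,74:NB]
Op 4: route key 62: smallest pos >= 62 is 71 -> NA
Op 5: add ND@0 -> ring=[0:ND,21:NC,71:NA,74:NB]
Op 6: add NE@1 -> ring=[0:ND,1:NE,21:NC,71:NA,74:NB]
Op 7: route key 96: none >= 96, wrap to smallest pos 0 -> ND
Op 8: remove NC -> ring=[0:ND,1:NE,71:NA,74:NB]
Op 9: route key 99: none >= 99, wrap to smallest pos 0 -> ND
Final route key 76: none >= 76, wrap to smallest pos 0 -> ND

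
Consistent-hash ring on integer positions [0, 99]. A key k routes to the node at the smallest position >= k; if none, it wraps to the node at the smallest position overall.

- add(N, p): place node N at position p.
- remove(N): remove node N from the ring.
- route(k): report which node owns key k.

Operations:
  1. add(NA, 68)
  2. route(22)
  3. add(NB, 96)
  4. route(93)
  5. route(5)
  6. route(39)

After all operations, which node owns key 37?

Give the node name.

Answer: NA

Derivation:
Op 1: add NA@68 -> ring=[68:NA]
Op 2: route key 22: smallest pos >= 22 is 68 -> NA
Op 3: add NB@96 -> ring=[68:NA,96:NB]
Op 4: route key 93: smallest pos >= 93 is 96 -> NB
Op 5: route key 5: smallest pos >= 5 is 68 -> NA
Op 6: route key 39: smallest pos >= 39 is 68 -> NA
Final route key 37: smallest pos >= 37 is 68 -> NA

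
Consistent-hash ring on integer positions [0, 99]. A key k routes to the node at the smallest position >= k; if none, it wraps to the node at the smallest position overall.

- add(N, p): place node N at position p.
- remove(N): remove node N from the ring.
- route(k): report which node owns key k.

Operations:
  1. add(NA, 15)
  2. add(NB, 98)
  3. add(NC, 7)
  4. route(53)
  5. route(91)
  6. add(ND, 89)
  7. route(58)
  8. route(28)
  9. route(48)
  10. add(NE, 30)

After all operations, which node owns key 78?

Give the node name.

Answer: ND

Derivation:
Op 1: add NA@15 -> ring=[15:NA]
Op 2: add NB@98 -> ring=[15:NA,98:NB]
Op 3: add NC@7 -> ring=[7:NC,15:NA,98:NB]
Op 4: route key 53: smallest pos >= 53 is 98 -> NB
Op 5: route key 91: smallest pos >= 91 is 98 -> NB
Op 6: add ND@89 -> ring=[7:NC,15:NA,89:ND,98:NB]
Op 7: route key 58: smallest pos >= 58 is 89 -> ND
Op 8: route key 28: smallest pos >= 28 is 89 -> ND
Op 9: route key 48: smallest pos >= 48 is 89 -> ND
Op 10: add NE@30 -> ring=[7:NC,15:NA,30:NE,89:ND,98:NB]
Final route key 78: smallest pos >= 78 is 89 -> ND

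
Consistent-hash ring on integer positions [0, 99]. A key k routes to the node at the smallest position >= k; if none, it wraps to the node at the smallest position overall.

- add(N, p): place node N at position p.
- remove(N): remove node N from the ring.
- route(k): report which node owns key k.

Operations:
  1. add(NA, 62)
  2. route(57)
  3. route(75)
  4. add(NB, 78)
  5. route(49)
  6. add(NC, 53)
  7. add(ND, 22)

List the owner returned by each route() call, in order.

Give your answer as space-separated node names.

Op 1: add NA@62 -> ring=[62:NA]
Op 2: route key 57: smallest pos >= 57 is 62 -> NA
Op 3: route key 75: none >= 75, wrap to smallest pos 62 -> NA
Op 4: add NB@78 -> ring=[62:NA,78:NB]
Op 5: route key 49: smallest pos >= 49 is 62 -> NA
Op 6: add NC@53 -> ring=[53:NC,62:NA,78:NB]
Op 7: add ND@22 -> ring=[22:ND,53:NC,62:NA,78:NB]

Answer: NA NA NA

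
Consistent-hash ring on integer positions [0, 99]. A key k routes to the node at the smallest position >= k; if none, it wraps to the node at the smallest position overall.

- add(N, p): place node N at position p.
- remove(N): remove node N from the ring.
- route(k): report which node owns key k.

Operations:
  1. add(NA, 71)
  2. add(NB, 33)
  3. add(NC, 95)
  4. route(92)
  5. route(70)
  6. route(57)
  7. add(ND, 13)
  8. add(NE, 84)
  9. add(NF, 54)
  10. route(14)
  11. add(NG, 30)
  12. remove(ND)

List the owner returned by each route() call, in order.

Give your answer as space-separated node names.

Answer: NC NA NA NB

Derivation:
Op 1: add NA@71 -> ring=[71:NA]
Op 2: add NB@33 -> ring=[33:NB,71:NA]
Op 3: add NC@95 -> ring=[33:NB,71:NA,95:NC]
Op 4: route key 92: smallest pos >= 92 is 95 -> NC
Op 5: route key 70: smallest pos >= 70 is 71 -> NA
Op 6: route key 57: smallest pos >= 57 is 71 -> NA
Op 7: add ND@13 -> ring=[13:ND,33:NB,71:NA,95:NC]
Op 8: add NE@84 -> ring=[13:ND,33:NB,71:NA,84:NE,95:NC]
Op 9: add NF@54 -> ring=[13:ND,33:NB,54:NF,71:NA,84:NE,95:NC]
Op 10: route key 14: smallest pos >= 14 is 33 -> NB
Op 11: add NG@30 -> ring=[13:ND,30:NG,33:NB,54:NF,71:NA,84:NE,95:NC]
Op 12: remove ND -> ring=[30:NG,33:NB,54:NF,71:NA,84:NE,95:NC]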